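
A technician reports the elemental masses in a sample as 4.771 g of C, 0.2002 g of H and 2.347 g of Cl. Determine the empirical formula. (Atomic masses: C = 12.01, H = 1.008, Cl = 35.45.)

Moles — C: 4.771 / 12.01 = 0.3973 mol; H: 0.2002 / 1.008 = 0.1986 mol; Cl: 2.347 / 35.45 = 0.06621 mol
Smallest is Cl at 0.06621 mol; normalising gives C 6.000, H 3.000, Cl 1.000
≈ 6:3:1 → C6H3Cl

C6H3Cl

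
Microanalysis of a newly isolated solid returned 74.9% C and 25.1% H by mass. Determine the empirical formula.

CH4

Assume 100 g: 74.9 g C, 25.1 g H.
n(C) = 74.9/12.01 = 6.236, n(H) = 25.1/1.008 = 24.9
Smallest is C at 6.236 mol; normalising gives C 1.000, H 3.993
≈ 1:4 → CH4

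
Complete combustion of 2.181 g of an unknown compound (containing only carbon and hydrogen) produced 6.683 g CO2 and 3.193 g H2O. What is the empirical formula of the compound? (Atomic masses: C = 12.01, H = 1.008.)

mol C = 6.683 / 44.01 = 0.1519; mass C = 0.1519 × 12.01 = 1.824 g
mol H = 2 × (3.193 / 18.02) = 0.3544; mass H = 0.3544 × 1.008 = 0.3572 g
Divide by the smallest (0.1519 mol C): C 1.000, H 2.334
×3: C 3.00, H 7.00 → C3H7

C3H7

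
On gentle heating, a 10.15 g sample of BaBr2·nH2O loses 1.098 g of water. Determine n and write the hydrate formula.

Mass of anhydrous BaBr2 = 10.15 − 1.098 = 9.052 g
mol H2O = 1.098 / 18.02 = 0.06093
Molar mass of BaBr2 = 297.13 g/mol → mol BaBr2 = 9.052 / 297.13 = 0.03046
n = 0.06093 / 0.03046 = 2.00 ≈ 2 → BaBr2·2H2O

BaBr2·2H2O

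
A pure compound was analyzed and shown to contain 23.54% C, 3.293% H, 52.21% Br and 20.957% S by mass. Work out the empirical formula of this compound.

C3H5BrS

Assume 100 g: 23.54 g C, 3.293 g H, 52.21 g Br, 20.957 g S.
Moles — C: 23.54 / 12.01 = 1.96 mol; H: 3.293 / 1.008 = 3.267 mol; Br: 52.21 / 79.90 = 0.6534 mol; S: 20.957 / 32.07 = 0.6535 mol
Divide by the smallest (0.6534 mol Br): C 3.000, H 4.999, Br 1.000, S 1.000
→ C3H5BrS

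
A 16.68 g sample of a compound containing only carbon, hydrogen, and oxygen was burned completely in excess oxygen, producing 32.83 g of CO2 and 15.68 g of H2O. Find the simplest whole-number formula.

mol C = 32.83 / 44.01 = 0.7460; mass C = 0.7460 × 12.01 = 8.959 g
mol H = 2 × (15.68 / 18.02) = 1.740; mass H = 1.740 × 1.008 = 1.754 g
mass O = 16.68 − (10.71) = 5.967 g → mol O = 0.3729
Ratios (÷ 0.3729): C 2.000, H 4.667, O 1.000
Multiply by 3: C 6.00, H 14.00, O 3.00 → C6H14O3

C6H14O3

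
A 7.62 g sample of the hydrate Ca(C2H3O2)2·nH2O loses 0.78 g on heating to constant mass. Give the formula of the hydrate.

Mass of anhydrous Ca(C2H3O2)2 = 7.62 − 0.78 = 6.84 g
mol H2O = 0.78 / 18.02 = 0.04329
Molar mass of Ca(C2H3O2)2 = 158.17 g/mol → mol Ca(C2H3O2)2 = 6.84 / 158.17 = 0.04325
n = 0.04329 / 0.04325 = 1.00 ≈ 1 → Ca(C2H3O2)2·H2O

Ca(C2H3O2)2·H2O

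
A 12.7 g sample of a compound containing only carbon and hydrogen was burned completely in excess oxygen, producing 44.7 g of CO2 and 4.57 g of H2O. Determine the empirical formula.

C2H

mol C = 44.7 / 44.01 = 1.016; mass C = 1.016 × 12.01 = 12.20 g
mol H = 2 × (4.57 / 18.02) = 0.5072; mass H = 0.5072 × 1.008 = 0.5113 g
Smallest is H at 0.5072 mol; normalising gives C 2.002, H 1.000
≈ 2:1 → C2H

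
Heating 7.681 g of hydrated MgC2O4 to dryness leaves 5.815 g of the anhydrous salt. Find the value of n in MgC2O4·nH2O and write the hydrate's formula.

Mass of water lost = 7.681 − 5.815 = 1.866 g → 1.866 / 18.02 = 0.1036 mol H2O
Molar mass of MgC2O4 = 112.33 g/mol → mol MgC2O4 = 5.815 / 112.33 = 0.05177
n = 0.1036 / 0.05177 = 2.00 ≈ 2 → MgC2O4·2H2O

MgC2O4·2H2O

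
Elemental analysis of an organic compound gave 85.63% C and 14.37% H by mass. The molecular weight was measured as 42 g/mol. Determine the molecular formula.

Assume 100 g: 85.63 g C, 14.37 g H.
C: 85.63 g ÷ 12.01 g/mol = 7.13 mol
H: 14.37 g ÷ 1.008 g/mol = 14.26 mol
Smallest is C at 7.13 mol; normalising gives C 1.000, H 1.999
→ CH2
Empirical-formula mass = 14.03 g/mol
n = 42 / 14.03 = 2.99 ≈ 3
Molecular formula = (CH2)×3 = C3H6

C3H6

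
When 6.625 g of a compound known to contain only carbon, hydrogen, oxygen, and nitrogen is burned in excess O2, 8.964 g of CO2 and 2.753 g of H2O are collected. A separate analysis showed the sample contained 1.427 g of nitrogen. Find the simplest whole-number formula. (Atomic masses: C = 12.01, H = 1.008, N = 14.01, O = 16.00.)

C4H6N2O3

mol C = 8.964 / 44.01 = 0.2037; mass C = 0.2037 × 12.01 = 2.446 g
mol H = 2 × (2.753 / 18.02) = 0.3055; mass H = 0.3055 × 1.008 = 0.3080 g
mol N = 1.427 / 14.01 = 0.1019
mass O = 6.625 − (4.181) = 2.444 g → mol O = 0.1527
Smallest is N at 0.1019 mol; normalising gives C 2.000, H 3.000, N 1.000, O 1.500
×2: C 4.00, H 6.00, N 2.00, O 3.00 → C4H6N2O3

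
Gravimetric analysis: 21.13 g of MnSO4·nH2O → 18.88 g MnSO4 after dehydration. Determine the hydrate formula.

Mass of water lost = 21.13 − 18.88 = 2.25 g → 2.25 / 18.02 = 0.1249 mol H2O
Molar mass of MnSO4 = 151.01 g/mol → mol MnSO4 = 18.88 / 151.01 = 0.125
n = 0.1249 / 0.125 = 1.00 ≈ 1 → MnSO4·H2O

MnSO4·H2O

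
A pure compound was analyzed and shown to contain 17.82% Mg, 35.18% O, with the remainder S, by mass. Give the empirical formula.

Assume 100 g: 17.82 g Mg, 35.18 g O, 47 g S.
Moles — Mg: 17.82 / 24.31 = 0.733 mol; O: 35.18 / 16.00 = 2.199 mol; S: 47 / 32.07 = 1.466 mol
Divide by the smallest (0.733 mol Mg): Mg 1.000, O 3.000, S 1.999
→ MgO3S2

MgO3S2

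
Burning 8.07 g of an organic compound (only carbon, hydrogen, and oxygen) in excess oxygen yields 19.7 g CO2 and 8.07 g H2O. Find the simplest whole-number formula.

C4H8O

mol C = 19.7 / 44.01 = 0.4476; mass C = 0.4476 × 12.01 = 5.376 g
mol H = 2 × (8.07 / 18.02) = 0.8957; mass H = 0.8957 × 1.008 = 0.9028 g
mass O = 8.07 − (6.279) = 1.791 g → mol O = 0.1119
Divide by the smallest (0.1119 mol O): C 3.998, H 8.001, O 1.000
→ C4H8O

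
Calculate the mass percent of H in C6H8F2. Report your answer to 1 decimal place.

6.8%

Molar mass = 6(12.01) + 8(1.008) + 2(19.00) = 118.124 g/mol
Mass of H per mole = 8 × 1.008 = 8.064 g
% H = 8.064 / 118.124 × 100 = 6.8%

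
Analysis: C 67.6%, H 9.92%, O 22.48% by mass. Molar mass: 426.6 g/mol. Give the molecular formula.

Assume 100 g: 67.6 g C, 9.92 g H, 22.48 g O.
C: 67.6 g ÷ 12.01 g/mol = 5.629 mol
H: 9.92 g ÷ 1.008 g/mol = 9.841 mol
O: 22.48 g ÷ 16.00 g/mol = 1.405 mol
Divide by the smallest (1.405 mol O): C 4.006, H 7.004, O 1.000
≈ 4:7:1 → C4H7O
Empirical-formula mass = 71.10 g/mol
n = 426.6 / 71.10 = 6.00 ≈ 6
Molecular formula = (C4H7O)×6 = C24H42O6

C24H42O6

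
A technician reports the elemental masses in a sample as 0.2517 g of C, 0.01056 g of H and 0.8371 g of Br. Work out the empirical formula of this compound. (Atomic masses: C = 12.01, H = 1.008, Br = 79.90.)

C2HBr

Moles — C: 0.2517 / 12.01 = 0.02096 mol; H: 0.01056 / 1.008 = 0.01048 mol; Br: 0.8371 / 79.90 = 0.01048 mol
Divide by the smallest (0.01048 mol H): C 2.000, H 1.000, Br 1.000
≈ 2:1:1 → C2HBr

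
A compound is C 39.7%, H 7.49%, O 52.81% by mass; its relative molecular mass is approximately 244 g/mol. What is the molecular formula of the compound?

C8H18O8

Assume 100 g: 39.7 g C, 7.49 g H, 52.81 g O.
n(C) = 39.7/12.01 = 3.306, n(H) = 7.49/1.008 = 7.431, n(O) = 52.81/16.00 = 3.301
Ratios (÷ 3.301): C 1.002, H 2.251, O 1.000
Multiply by 4: C 4.01, H 9.01, O 4.00 → C4H9O4
Empirical-formula mass = 121.11 g/mol
n = 244 / 121.11 = 2.01 ≈ 2
Molecular formula = (C4H9O4)×2 = C8H18O8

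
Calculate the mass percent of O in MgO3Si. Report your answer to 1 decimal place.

Molar mass = 1(24.31) + 3(16.00) + 1(28.09) = 100.400 g/mol
Mass of O per mole = 3 × 16.00 = 48.000 g
% O = 48.000 / 100.400 × 100 = 47.8%

47.8%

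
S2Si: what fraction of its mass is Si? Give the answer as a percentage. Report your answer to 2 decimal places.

Molar mass = 2(32.07) + 1(28.09) = 92.230 g/mol
Mass of Si per mole = 1 × 28.09 = 28.090 g
% Si = 28.090 / 92.230 × 100 = 30.46%

30.46%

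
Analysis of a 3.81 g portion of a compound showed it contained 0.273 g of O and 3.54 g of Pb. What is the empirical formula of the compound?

OPb

O: 0.273 g ÷ 16.00 g/mol = 0.01706 mol
Pb: 3.54 g ÷ 207.2 g/mol = 0.01708 mol
Ratios (÷ 0.01706): O 1.000, Pb 1.001
→ OPb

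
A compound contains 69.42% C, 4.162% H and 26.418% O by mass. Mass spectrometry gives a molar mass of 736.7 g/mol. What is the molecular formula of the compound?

Assume 100 g: 69.42 g C, 4.162 g H, 26.418 g O.
n(C) = 69.42/12.01 = 5.78, n(H) = 4.162/1.008 = 4.129, n(O) = 26.418/16.00 = 1.651
Divide by the smallest (1.651 mol O): C 3.501, H 2.501, O 1.000
×2: C 7.00, H 5.00, O 2.00 → C7H5O2
Empirical-formula mass = 121.11 g/mol
n = 736.7 / 121.11 = 6.08 ≈ 6
Molecular formula = (C7H5O2)×6 = C42H30O12

C42H30O12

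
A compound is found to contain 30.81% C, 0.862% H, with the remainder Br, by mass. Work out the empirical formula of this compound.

Assume 100 g: 30.81 g C, 0.862 g H, 68.328 g Br.
n(C) = 30.81/12.01 = 2.565, n(H) = 0.862/1.008 = 0.8552, n(Br) = 68.328/79.90 = 0.8552
Ratios (÷ 0.8552): C 3.000, H 1.000, Br 1.000
Ratio ≈ 3:1:1, so the empirical formula is C3HBr

C3HBr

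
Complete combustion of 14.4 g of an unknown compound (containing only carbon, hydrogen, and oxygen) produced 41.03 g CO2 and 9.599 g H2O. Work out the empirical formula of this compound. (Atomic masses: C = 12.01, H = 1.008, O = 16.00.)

C7H8O

mol C = 41.03 / 44.01 = 0.9323; mass C = 0.9323 × 12.01 = 11.20 g
mol H = 2 × (9.599 / 18.02) = 1.065; mass H = 1.065 × 1.008 = 1.074 g
mass O = 14.4 − (12.27) = 2.129 g → mol O = 0.1331
Divide by the smallest (0.1331 mol O): C 7.005, H 8.005, O 1.000
→ C7H8O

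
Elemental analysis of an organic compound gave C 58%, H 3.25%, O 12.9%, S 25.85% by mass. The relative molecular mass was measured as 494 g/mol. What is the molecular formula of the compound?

Assume 100 g: 58 g C, 3.25 g H, 12.9 g O, 25.85 g S.
C: 58 g ÷ 12.01 g/mol = 4.829 mol
H: 3.25 g ÷ 1.008 g/mol = 3.224 mol
O: 12.9 g ÷ 16.00 g/mol = 0.8063 mol
S: 25.85 g ÷ 32.07 g/mol = 0.806 mol
Smallest is S at 0.806 mol; normalising gives C 5.991, H 4.000, O 1.000, S 1.000
→ C6H4OS
Empirical-formula mass = 124.16 g/mol
n = 494 / 124.16 = 3.98 ≈ 4
Molecular formula = (C6H4OS)×4 = C24H16O4S4

C24H16O4S4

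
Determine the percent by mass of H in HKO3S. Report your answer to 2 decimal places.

0.84%

Molar mass = 1(1.008) + 1(39.10) + 3(16.00) + 1(32.07) = 120.178 g/mol
Mass of H per mole = 1 × 1.008 = 1.008 g
% H = 1.008 / 120.178 × 100 = 0.84%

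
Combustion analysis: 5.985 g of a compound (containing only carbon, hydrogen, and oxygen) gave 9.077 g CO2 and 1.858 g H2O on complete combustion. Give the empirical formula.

mol C = 9.077 / 44.01 = 0.2062; mass C = 0.2062 × 12.01 = 2.477 g
mol H = 2 × (1.858 / 18.02) = 0.2062; mass H = 0.2062 × 1.008 = 0.2079 g
mass O = 5.985 − (2.685) = 3.300 g → mol O = 0.2063
Ratios (÷ 0.2062): C 1.000, H 1.000, O 1.000
≈ 1:1:1 → CHO

CHO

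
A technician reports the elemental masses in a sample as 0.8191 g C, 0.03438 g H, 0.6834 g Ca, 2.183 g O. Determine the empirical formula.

C4H2CaO8

C: 0.8191 g ÷ 12.01 g/mol = 0.0682 mol
H: 0.03438 g ÷ 1.008 g/mol = 0.03411 mol
Ca: 0.6834 g ÷ 40.08 g/mol = 0.01705 mol
O: 2.183 g ÷ 16.00 g/mol = 0.1364 mol
Divide by the smallest (0.01705 mol Ca): C 4.000, H 2.000, Ca 1.000, O 8.002
≈ 4:2:1:8 → C4H2CaO8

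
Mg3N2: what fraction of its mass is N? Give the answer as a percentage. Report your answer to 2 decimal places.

27.76%

Molar mass = 3(24.31) + 2(14.01) = 100.950 g/mol
Mass of N per mole = 2 × 14.01 = 28.020 g
% N = 28.020 / 100.950 × 100 = 27.76%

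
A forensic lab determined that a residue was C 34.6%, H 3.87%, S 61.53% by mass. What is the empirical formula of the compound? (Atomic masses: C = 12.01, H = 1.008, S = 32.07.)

C3H4S2

Assume 100 g: 34.6 g C, 3.87 g H, 61.53 g S.
n(C) = 34.6/12.01 = 2.881, n(H) = 3.87/1.008 = 3.839, n(S) = 61.53/32.07 = 1.919
Smallest is S at 1.919 mol; normalising gives C 1.502, H 2.001, S 1.000
Scaling by 2: C 3.00, H 4.00, S 2.00 → C3H4S2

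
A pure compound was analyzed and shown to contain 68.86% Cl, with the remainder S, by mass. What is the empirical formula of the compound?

Cl2S

Assume 100 g: 68.86 g Cl, 31.14 g S.
n(Cl) = 68.86/35.45 = 1.942, n(S) = 31.14/32.07 = 0.971
Smallest is S at 0.971 mol; normalising gives Cl 2.000, S 1.000
Ratio ≈ 2:1, so the empirical formula is Cl2S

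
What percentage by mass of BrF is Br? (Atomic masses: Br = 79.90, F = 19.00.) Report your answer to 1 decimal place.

80.8%

Molar mass = 1(79.90) + 1(19.00) = 98.900 g/mol
Mass of Br per mole = 1 × 79.90 = 79.900 g
% Br = 79.900 / 98.900 × 100 = 80.8%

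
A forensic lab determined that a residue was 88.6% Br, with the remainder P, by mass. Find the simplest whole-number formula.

Br3P

Assume 100 g: 88.6 g Br, 11.4 g P.
Br: 88.6 g ÷ 79.90 g/mol = 1.109 mol
P: 11.4 g ÷ 30.97 g/mol = 0.3681 mol
Divide by the smallest (0.3681 mol P): Br 3.012, P 1.000
≈ 3:1 → Br3P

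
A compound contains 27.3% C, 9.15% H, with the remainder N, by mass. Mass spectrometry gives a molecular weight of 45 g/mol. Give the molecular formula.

CH4N2

Assume 100 g: 27.3 g C, 9.15 g H, 63.55 g N.
C: 27.3 g ÷ 12.01 g/mol = 2.273 mol
H: 9.15 g ÷ 1.008 g/mol = 9.077 mol
N: 63.55 g ÷ 14.01 g/mol = 4.536 mol
Ratios (÷ 2.273): C 1.000, H 3.993, N 1.996
≈ 1:4:2 → CH4N2
Empirical-formula mass = 44.06 g/mol
n = 45 / 44.06 = 1.02 ≈ 1
Molecular formula = empirical formula = CH4N2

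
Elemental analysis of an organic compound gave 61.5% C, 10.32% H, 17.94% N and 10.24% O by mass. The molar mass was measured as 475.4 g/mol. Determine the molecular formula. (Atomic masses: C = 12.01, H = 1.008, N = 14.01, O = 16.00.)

C24H48N6O3

Assume 100 g: 61.5 g C, 10.32 g H, 17.94 g N, 10.24 g O.
C: 61.5 g ÷ 12.01 g/mol = 5.121 mol
H: 10.32 g ÷ 1.008 g/mol = 10.24 mol
N: 17.94 g ÷ 14.01 g/mol = 1.281 mol
O: 10.24 g ÷ 16.00 g/mol = 0.64 mol
Ratios (÷ 0.64): C 8.001, H 15.997, N 2.001, O 1.000
→ C8H16N2O
Empirical-formula mass = 156.23 g/mol
n = 475.4 / 156.23 = 3.04 ≈ 3
Molecular formula = (C8H16N2O)×3 = C24H48N6O3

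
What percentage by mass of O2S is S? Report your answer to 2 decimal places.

Molar mass = 2(16.00) + 1(32.07) = 64.070 g/mol
Mass of S per mole = 1 × 32.07 = 32.070 g
% S = 32.070 / 64.070 × 100 = 50.05%

50.05%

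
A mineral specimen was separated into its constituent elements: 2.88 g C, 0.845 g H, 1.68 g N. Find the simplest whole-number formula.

Moles — C: 2.88 / 12.01 = 0.2398 mol; H: 0.845 / 1.008 = 0.8383 mol; N: 1.68 / 14.01 = 0.1199 mol
Divide by the smallest (0.1199 mol N): C 2.000, H 6.991, N 1.000
Ratio ≈ 2:7:1, so the empirical formula is C2H7N

C2H7N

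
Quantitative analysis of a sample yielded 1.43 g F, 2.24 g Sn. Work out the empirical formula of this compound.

F4Sn

Moles — F: 1.43 / 19.00 = 0.07526 mol; Sn: 2.24 / 118.71 = 0.01887 mol
Smallest is Sn at 0.01887 mol; normalising gives F 3.989, Sn 1.000
Ratio ≈ 4:1, so the empirical formula is F4Sn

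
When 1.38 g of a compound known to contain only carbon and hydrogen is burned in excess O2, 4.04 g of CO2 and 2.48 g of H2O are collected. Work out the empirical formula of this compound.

CH3

mol C = 4.04 / 44.01 = 0.09180; mass C = 0.09180 × 12.01 = 1.102 g
mol H = 2 × (2.48 / 18.02) = 0.2752; mass H = 0.2752 × 1.008 = 0.2775 g
Smallest is C at 0.0918 mol; normalising gives C 1.000, H 2.998
≈ 1:3 → CH3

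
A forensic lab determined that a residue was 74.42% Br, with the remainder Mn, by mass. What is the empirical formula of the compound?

Assume 100 g: 74.42 g Br, 25.58 g Mn.
Moles — Br: 74.42 / 79.90 = 0.9314 mol; Mn: 25.58 / 54.94 = 0.4656 mol
Divide by the smallest (0.4656 mol Mn): Br 2.000, Mn 1.000
Ratio ≈ 2:1, so the empirical formula is Br2Mn

Br2Mn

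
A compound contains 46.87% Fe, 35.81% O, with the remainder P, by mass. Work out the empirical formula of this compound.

Fe3O8P2

Assume 100 g: 46.87 g Fe, 35.81 g O, 17.32 g P.
Fe: 46.87 g ÷ 55.85 g/mol = 0.8392 mol
O: 35.81 g ÷ 16.00 g/mol = 2.238 mol
P: 17.32 g ÷ 30.97 g/mol = 0.5593 mol
Ratios (÷ 0.5593): Fe 1.501, O 4.002, P 1.000
Multiply by 2: Fe 3.00, O 8.00, P 2.00 → Fe3O8P2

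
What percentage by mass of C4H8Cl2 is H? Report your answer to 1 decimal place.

6.3%

Molar mass = 4(12.01) + 8(1.008) + 2(35.45) = 127.004 g/mol
Mass of H per mole = 8 × 1.008 = 8.064 g
% H = 8.064 / 127.004 × 100 = 6.3%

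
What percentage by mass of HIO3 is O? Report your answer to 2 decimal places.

Molar mass = 1(1.008) + 1(126.90) + 3(16.00) = 175.908 g/mol
Mass of O per mole = 3 × 16.00 = 48.000 g
% O = 48.000 / 175.908 × 100 = 27.29%

27.29%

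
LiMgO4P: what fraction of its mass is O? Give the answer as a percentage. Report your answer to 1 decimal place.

Molar mass = 1(6.94) + 1(24.31) + 4(16.00) + 1(30.97) = 126.220 g/mol
Mass of O per mole = 4 × 16.00 = 64.000 g
% O = 64.000 / 126.220 × 100 = 50.7%

50.7%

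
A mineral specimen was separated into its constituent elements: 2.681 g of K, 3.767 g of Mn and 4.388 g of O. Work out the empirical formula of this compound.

KMnO4

n(K) = 2.681/39.10 = 0.06857, n(Mn) = 3.767/54.94 = 0.06857, n(O) = 4.388/16.00 = 0.2742
Ratios (÷ 0.06857): K 1.000, Mn 1.000, O 4.000
≈ 1:1:4 → KMnO4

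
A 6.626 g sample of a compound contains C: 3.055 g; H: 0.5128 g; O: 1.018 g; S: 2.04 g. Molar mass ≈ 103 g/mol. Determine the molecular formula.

C4H8OS

Moles — C: 3.055 / 12.01 = 0.2544 mol; H: 0.5128 / 1.008 = 0.5087 mol; O: 1.018 / 16.00 = 0.06363 mol; S: 2.04 / 32.07 = 0.06361 mol
Smallest is S at 0.06361 mol; normalising gives C 3.999, H 7.998, O 1.000, S 1.000
Ratio ≈ 4:8:1:1, so the empirical formula is C4H8OS
Empirical-formula mass = 104.17 g/mol
n = 103 / 104.17 = 0.99 ≈ 1
Molecular formula = empirical formula = C4H8OS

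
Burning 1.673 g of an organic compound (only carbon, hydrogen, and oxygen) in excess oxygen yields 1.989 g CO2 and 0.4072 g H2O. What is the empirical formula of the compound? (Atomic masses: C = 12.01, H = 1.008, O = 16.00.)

C2H2O3

mol C = 1.989 / 44.01 = 0.04519; mass C = 0.04519 × 12.01 = 0.5428 g
mol H = 2 × (0.4072 / 18.02) = 0.04519; mass H = 0.04519 × 1.008 = 0.04556 g
mass O = 1.673 − (0.5883) = 1.085 g → mol O = 0.06779
Ratios (÷ 0.04519): C 1.000, H 1.000, O 1.500
Scaling by 2: C 2.00, H 2.00, O 3.00 → C2H2O3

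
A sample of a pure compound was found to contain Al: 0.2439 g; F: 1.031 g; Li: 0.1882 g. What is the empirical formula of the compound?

AlF6Li3

n(Al) = 0.2439/26.98 = 0.00904, n(F) = 1.031/19.00 = 0.05426, n(Li) = 0.1882/6.94 = 0.02712
Ratios (÷ 0.00904): Al 1.000, F 6.003, Li 3.000
≈ 1:6:3 → AlF6Li3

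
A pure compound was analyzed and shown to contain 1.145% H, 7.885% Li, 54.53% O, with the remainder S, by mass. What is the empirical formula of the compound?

HLiO3S

Assume 100 g: 1.145 g H, 7.885 g Li, 54.53 g O, 36.44 g S.
H: 1.145 g ÷ 1.008 g/mol = 1.136 mol
Li: 7.885 g ÷ 6.94 g/mol = 1.136 mol
O: 54.53 g ÷ 16.00 g/mol = 3.408 mol
S: 36.44 g ÷ 32.07 g/mol = 1.136 mol
Ratios (÷ 1.136): H 1.000, Li 1.000, O 3.000, S 1.000
→ HLiO3S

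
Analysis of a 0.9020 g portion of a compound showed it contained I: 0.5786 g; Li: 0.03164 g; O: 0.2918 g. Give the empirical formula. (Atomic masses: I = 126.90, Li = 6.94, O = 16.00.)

I: 0.5786 g ÷ 126.90 g/mol = 0.004559 mol
Li: 0.03164 g ÷ 6.94 g/mol = 0.004559 mol
O: 0.2918 g ÷ 16.00 g/mol = 0.01824 mol
Ratios (÷ 0.004559): I 1.000, Li 1.000, O 4.000
≈ 1:1:4 → ILiO4

ILiO4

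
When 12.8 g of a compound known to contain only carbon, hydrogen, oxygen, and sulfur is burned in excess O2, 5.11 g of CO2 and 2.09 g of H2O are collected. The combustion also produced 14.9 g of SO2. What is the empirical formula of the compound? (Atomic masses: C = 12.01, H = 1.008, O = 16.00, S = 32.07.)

CH2O2S2

mol C = 5.11 / 44.01 = 0.1161; mass C = 0.1161 × 12.01 = 1.394 g
mol H = 2 × (2.09 / 18.02) = 0.2320; mass H = 0.2320 × 1.008 = 0.2338 g
mol S = 14.9 / 64.07 = 0.2326; mass S = 7.458 g
mass O = 12.8 − (9.086) = 3.714 g → mol O = 0.2321
Smallest is C at 0.1161 mol; normalising gives C 1.000, H 1.998, O 1.999, S 2.003
≈ 1:2:2:2 → CH2O2S2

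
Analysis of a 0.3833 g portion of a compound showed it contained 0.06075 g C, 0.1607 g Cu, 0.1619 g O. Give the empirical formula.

C2CuO4

C: 0.06075 g ÷ 12.01 g/mol = 0.005058 mol
Cu: 0.1607 g ÷ 63.55 g/mol = 0.002529 mol
O: 0.1619 g ÷ 16.00 g/mol = 0.01012 mol
Divide by the smallest (0.002529 mol Cu): C 2.000, Cu 1.000, O 4.002
→ C2CuO4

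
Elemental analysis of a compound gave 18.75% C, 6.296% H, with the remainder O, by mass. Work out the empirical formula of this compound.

CH4O3

Assume 100 g: 18.75 g C, 6.296 g H, 74.954 g O.
n(C) = 18.75/12.01 = 1.561, n(H) = 6.296/1.008 = 6.246, n(O) = 74.954/16.00 = 4.685
Ratios (÷ 1.561): C 1.000, H 4.001, O 3.001
→ CH4O3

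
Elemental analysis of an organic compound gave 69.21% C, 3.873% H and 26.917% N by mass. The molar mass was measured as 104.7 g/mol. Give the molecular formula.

Assume 100 g: 69.21 g C, 3.873 g H, 26.917 g N.
C: 69.21 g ÷ 12.01 g/mol = 5.763 mol
H: 3.873 g ÷ 1.008 g/mol = 3.842 mol
N: 26.917 g ÷ 14.01 g/mol = 1.921 mol
Ratios (÷ 1.921): C 2.999, H 2.000, N 1.000
≈ 3:2:1 → C3H2N
Empirical-formula mass = 52.06 g/mol
n = 104.7 / 52.06 = 2.01 ≈ 2
Molecular formula = (C3H2N)×2 = C6H4N2

C6H4N2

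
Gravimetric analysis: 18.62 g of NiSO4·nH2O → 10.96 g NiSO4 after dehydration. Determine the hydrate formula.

Mass of water lost = 18.62 − 10.96 = 7.66 g → 7.66 / 18.02 = 0.4251 mol H2O
Molar mass of NiSO4 = 154.76 g/mol → mol NiSO4 = 10.96 / 154.76 = 0.07082
n = 0.4251 / 0.07082 = 6.00 ≈ 6 → NiSO4·6H2O

NiSO4·6H2O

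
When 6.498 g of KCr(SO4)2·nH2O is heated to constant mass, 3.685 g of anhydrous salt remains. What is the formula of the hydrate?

KCr(SO4)2·12H2O

Mass of water lost = 6.498 − 3.685 = 2.813 g → 2.813 / 18.02 = 0.1561 mol H2O
Molar mass of KCr(SO4)2 = 283.24 g/mol → mol KCr(SO4)2 = 3.685 / 283.24 = 0.01301
n = 0.1561 / 0.01301 = 12.00 ≈ 12 → KCr(SO4)2·12H2O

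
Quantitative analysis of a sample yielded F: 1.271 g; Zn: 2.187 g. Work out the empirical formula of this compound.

Moles — F: 1.271 / 19.00 = 0.06689 mol; Zn: 2.187 / 65.38 = 0.03345 mol
Divide by the smallest (0.03345 mol Zn): F 2.000, Zn 1.000
Ratio ≈ 2:1, so the empirical formula is F2Zn

F2Zn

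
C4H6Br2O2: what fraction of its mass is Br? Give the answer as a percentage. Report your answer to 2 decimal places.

64.99%

Molar mass = 4(12.01) + 6(1.008) + 2(79.90) + 2(16.00) = 245.888 g/mol
Mass of Br per mole = 2 × 79.90 = 159.800 g
% Br = 159.800 / 245.888 × 100 = 64.99%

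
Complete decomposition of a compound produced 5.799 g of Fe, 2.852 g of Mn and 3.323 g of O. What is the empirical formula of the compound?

n(Fe) = 5.799/55.85 = 0.1038, n(Mn) = 2.852/54.94 = 0.05191, n(O) = 3.323/16.00 = 0.2077
Smallest is Mn at 0.05191 mol; normalising gives Fe 2.000, Mn 1.000, O 4.001
≈ 2:1:4 → Fe2MnO4

Fe2MnO4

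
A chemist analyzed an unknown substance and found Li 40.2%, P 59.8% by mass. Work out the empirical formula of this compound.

Li3P

Assume 100 g: 40.2 g Li, 59.8 g P.
Li: 40.2 g ÷ 6.94 g/mol = 5.793 mol
P: 59.8 g ÷ 30.97 g/mol = 1.931 mol
Ratios (÷ 1.931): Li 3.000, P 1.000
Ratio ≈ 3:1, so the empirical formula is Li3P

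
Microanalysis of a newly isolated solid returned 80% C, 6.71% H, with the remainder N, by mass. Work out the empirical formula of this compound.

C7H7N

Assume 100 g: 80 g C, 6.71 g H, 13.29 g N.
n(C) = 80/12.01 = 6.661, n(H) = 6.71/1.008 = 6.657, n(N) = 13.29/14.01 = 0.9486
Smallest is N at 0.9486 mol; normalising gives C 7.022, H 7.017, N 1.000
→ C7H7N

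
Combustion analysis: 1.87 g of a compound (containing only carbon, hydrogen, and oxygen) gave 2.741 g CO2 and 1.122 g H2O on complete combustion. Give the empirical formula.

mol C = 2.741 / 44.01 = 0.06228; mass C = 0.06228 × 12.01 = 0.7480 g
mol H = 2 × (1.122 / 18.02) = 0.1245; mass H = 0.1245 × 1.008 = 0.1255 g
mass O = 1.87 − (0.8735) = 0.9965 g → mol O = 0.06228
Divide by the smallest (0.06228 mol O): C 1.000, H 1.999, O 1.000
→ CH2O

CH2O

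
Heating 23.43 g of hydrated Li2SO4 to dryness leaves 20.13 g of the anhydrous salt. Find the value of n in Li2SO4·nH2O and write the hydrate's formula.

Mass of water lost = 23.43 − 20.13 = 3.3 g → 3.3 / 18.02 = 0.1831 mol H2O
Molar mass of Li2SO4 = 109.95 g/mol → mol Li2SO4 = 20.13 / 109.95 = 0.1831
n = 0.1831 / 0.1831 = 1.00 ≈ 1 → Li2SO4·H2O

Li2SO4·H2O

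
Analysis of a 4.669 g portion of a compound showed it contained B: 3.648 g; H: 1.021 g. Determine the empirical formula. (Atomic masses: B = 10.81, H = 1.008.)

BH3

n(B) = 3.648/10.81 = 0.3375, n(H) = 1.021/1.008 = 1.013
Divide by the smallest (0.3375 mol B): B 1.000, H 3.001
≈ 1:3 → BH3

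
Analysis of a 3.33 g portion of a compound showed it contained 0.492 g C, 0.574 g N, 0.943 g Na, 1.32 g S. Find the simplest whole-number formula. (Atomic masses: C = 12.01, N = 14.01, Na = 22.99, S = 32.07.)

CNNaS

Moles — C: 0.492 / 12.01 = 0.04097 mol; N: 0.574 / 14.01 = 0.04097 mol; Na: 0.943 / 22.99 = 0.04102 mol; S: 1.32 / 32.07 = 0.04116 mol
Smallest is C at 0.04097 mol; normalising gives C 1.000, N 1.000, Na 1.001, S 1.005
→ CNNaS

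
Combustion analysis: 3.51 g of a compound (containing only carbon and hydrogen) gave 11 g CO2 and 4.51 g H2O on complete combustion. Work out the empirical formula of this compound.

mol C = 11 / 44.01 = 0.2499; mass C = 0.2499 × 12.01 = 3.002 g
mol H = 2 × (4.51 / 18.02) = 0.5006; mass H = 0.5006 × 1.008 = 0.5046 g
Ratios (÷ 0.2499): C 1.000, H 2.003
≈ 1:2 → CH2

CH2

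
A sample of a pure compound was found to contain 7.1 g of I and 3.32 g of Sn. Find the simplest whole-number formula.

I: 7.1 g ÷ 126.90 g/mol = 0.05595 mol
Sn: 3.32 g ÷ 118.71 g/mol = 0.02797 mol
Divide by the smallest (0.02797 mol Sn): I 2.001, Sn 1.000
≈ 2:1 → I2Sn

I2Sn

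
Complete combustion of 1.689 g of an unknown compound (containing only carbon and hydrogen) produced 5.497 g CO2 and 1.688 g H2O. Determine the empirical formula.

C2H3

mol C = 5.497 / 44.01 = 0.1249; mass C = 0.1249 × 12.01 = 1.500 g
mol H = 2 × (1.688 / 18.02) = 0.1873; mass H = 0.1873 × 1.008 = 0.1888 g
Smallest is C at 0.1249 mol; normalising gives C 1.000, H 1.500
Multiply by 2: C 2.00, H 3.00 → C2H3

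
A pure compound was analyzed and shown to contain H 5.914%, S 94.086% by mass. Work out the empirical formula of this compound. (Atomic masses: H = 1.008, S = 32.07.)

H2S

Assume 100 g: 5.914 g H, 94.086 g S.
Moles — H: 5.914 / 1.008 = 5.867 mol; S: 94.086 / 32.07 = 2.934 mol
Smallest is S at 2.934 mol; normalising gives H 2.000, S 1.000
→ H2S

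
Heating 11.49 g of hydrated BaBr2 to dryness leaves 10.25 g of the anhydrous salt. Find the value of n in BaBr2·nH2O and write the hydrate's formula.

BaBr2·2H2O

Mass of water lost = 11.49 − 10.25 = 1.24 g → 1.24 / 18.02 = 0.06881 mol H2O
Molar mass of BaBr2 = 297.13 g/mol → mol BaBr2 = 10.25 / 297.13 = 0.0345
n = 0.06881 / 0.0345 = 1.99 ≈ 2 → BaBr2·2H2O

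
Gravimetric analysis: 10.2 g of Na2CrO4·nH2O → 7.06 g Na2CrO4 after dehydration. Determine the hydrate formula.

Mass of water lost = 10.2 − 7.06 = 3.14 g → 3.14 / 18.02 = 0.1743 mol H2O
Molar mass of Na2CrO4 = 161.98 g/mol → mol Na2CrO4 = 7.06 / 161.98 = 0.04359
n = 0.1743 / 0.04359 = 4.00 ≈ 4 → Na2CrO4·4H2O

Na2CrO4·4H2O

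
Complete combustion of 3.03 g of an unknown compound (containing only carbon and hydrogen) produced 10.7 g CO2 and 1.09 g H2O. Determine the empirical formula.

C2H

mol C = 10.7 / 44.01 = 0.2431; mass C = 0.2431 × 12.01 = 2.920 g
mol H = 2 × (1.09 / 18.02) = 0.1210; mass H = 0.1210 × 1.008 = 0.1219 g
Divide by the smallest (0.121 mol H): C 2.010, H 1.000
→ C2H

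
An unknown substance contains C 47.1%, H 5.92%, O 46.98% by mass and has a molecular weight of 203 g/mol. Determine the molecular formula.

C8H12O6

Assume 100 g: 47.1 g C, 5.92 g H, 46.98 g O.
C: 47.1 g ÷ 12.01 g/mol = 3.922 mol
H: 5.92 g ÷ 1.008 g/mol = 5.873 mol
O: 46.98 g ÷ 16.00 g/mol = 2.936 mol
Divide by the smallest (2.936 mol O): C 1.336, H 2.000, O 1.000
×3: C 4.01, H 6.00, O 3.00 → C4H6O3
Empirical-formula mass = 102.09 g/mol
n = 203 / 102.09 = 1.99 ≈ 2
Molecular formula = (C4H6O3)×2 = C8H12O6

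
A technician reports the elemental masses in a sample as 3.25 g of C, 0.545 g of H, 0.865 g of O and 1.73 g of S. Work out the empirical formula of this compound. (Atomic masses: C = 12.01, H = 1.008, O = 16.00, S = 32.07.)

C5H10OS

C: 3.25 g ÷ 12.01 g/mol = 0.2706 mol
H: 0.545 g ÷ 1.008 g/mol = 0.5407 mol
O: 0.865 g ÷ 16.00 g/mol = 0.05406 mol
S: 1.73 g ÷ 32.07 g/mol = 0.05394 mol
Divide by the smallest (0.05394 mol S): C 5.016, H 10.023, O 1.002, S 1.000
Ratio ≈ 5:10:1:1, so the empirical formula is C5H10OS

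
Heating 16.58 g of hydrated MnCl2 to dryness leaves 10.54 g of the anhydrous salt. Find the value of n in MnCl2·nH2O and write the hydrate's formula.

Mass of water lost = 16.58 − 10.54 = 6.04 g → 6.04 / 18.02 = 0.3352 mol H2O
Molar mass of MnCl2 = 125.84 g/mol → mol MnCl2 = 10.54 / 125.84 = 0.08376
n = 0.3352 / 0.08376 = 4.00 ≈ 4 → MnCl2·4H2O

MnCl2·4H2O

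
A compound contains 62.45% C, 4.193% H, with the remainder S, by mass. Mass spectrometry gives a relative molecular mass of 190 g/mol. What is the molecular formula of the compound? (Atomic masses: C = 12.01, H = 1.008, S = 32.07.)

C10H8S2

Assume 100 g: 62.45 g C, 4.193 g H, 33.357 g S.
n(C) = 62.45/12.01 = 5.2, n(H) = 4.193/1.008 = 4.16, n(S) = 33.357/32.07 = 1.04
Smallest is S at 1.04 mol; normalising gives C 4.999, H 3.999, S 1.000
Ratio ≈ 5:4:1, so the empirical formula is C5H4S
Empirical-formula mass = 96.15 g/mol
n = 190 / 96.15 = 1.98 ≈ 2
Molecular formula = (C5H4S)×2 = C10H8S2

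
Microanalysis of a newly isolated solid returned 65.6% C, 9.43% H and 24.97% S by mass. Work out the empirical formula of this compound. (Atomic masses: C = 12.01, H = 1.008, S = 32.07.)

C7H12S

Assume 100 g: 65.6 g C, 9.43 g H, 24.97 g S.
n(C) = 65.6/12.01 = 5.462, n(H) = 9.43/1.008 = 9.355, n(S) = 24.97/32.07 = 0.7786
Ratios (÷ 0.7786): C 7.015, H 12.015, S 1.000
≈ 7:12:1 → C7H12S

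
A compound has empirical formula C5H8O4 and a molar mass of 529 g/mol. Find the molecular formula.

Empirical-formula mass = 132.11 g/mol
n = 529 / 132.11 = 4.00 ≈ 4
Molecular formula = (C5H8O4)4 = C20H32O16

C20H32O16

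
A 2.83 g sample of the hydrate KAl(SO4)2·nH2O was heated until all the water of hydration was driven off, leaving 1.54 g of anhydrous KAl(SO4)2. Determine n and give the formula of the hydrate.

Mass of water lost = 2.83 − 1.54 = 1.29 g → 1.29 / 18.02 = 0.07159 mol H2O
Molar mass of KAl(SO4)2 = 258.22 g/mol → mol KAl(SO4)2 = 1.54 / 258.22 = 0.005964
n = 0.07159 / 0.005964 = 12.00 ≈ 12 → KAl(SO4)2·12H2O

KAl(SO4)2·12H2O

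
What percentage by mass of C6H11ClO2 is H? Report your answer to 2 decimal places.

7.36%

Molar mass = 6(12.01) + 11(1.008) + 1(35.45) + 2(16.00) = 150.598 g/mol
Mass of H per mole = 11 × 1.008 = 11.088 g
% H = 11.088 / 150.598 × 100 = 7.36%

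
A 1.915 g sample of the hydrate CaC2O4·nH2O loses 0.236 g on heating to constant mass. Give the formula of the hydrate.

Mass of anhydrous CaC2O4 = 1.915 − 0.236 = 1.679 g
mol H2O = 0.236 / 18.02 = 0.0131
Molar mass of CaC2O4 = 128.10 g/mol → mol CaC2O4 = 1.679 / 128.10 = 0.01311
n = 0.0131 / 0.01311 = 1.00 ≈ 1 → CaC2O4·H2O

CaC2O4·H2O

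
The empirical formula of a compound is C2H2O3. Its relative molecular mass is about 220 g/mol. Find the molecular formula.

Empirical-formula mass = 74.04 g/mol
n = 220 / 74.04 = 2.97 ≈ 3
Molecular formula = (C2H2O3)3 = C6H6O9

C6H6O9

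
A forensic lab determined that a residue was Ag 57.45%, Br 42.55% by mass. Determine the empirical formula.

Assume 100 g: 57.45 g Ag, 42.55 g Br.
Ag: 57.45 g ÷ 107.87 g/mol = 0.5326 mol
Br: 42.55 g ÷ 79.90 g/mol = 0.5325 mol
Smallest is Br at 0.5325 mol; normalising gives Ag 1.000, Br 1.000
Ratio ≈ 1:1, so the empirical formula is AgBr

AgBr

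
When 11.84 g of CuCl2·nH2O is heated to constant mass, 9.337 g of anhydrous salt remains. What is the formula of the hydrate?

Mass of water lost = 11.84 − 9.337 = 2.503 g → 2.503 / 18.02 = 0.1389 mol H2O
Molar mass of CuCl2 = 134.45 g/mol → mol CuCl2 = 9.337 / 134.45 = 0.06945
n = 0.1389 / 0.06945 = 2.00 ≈ 2 → CuCl2·2H2O

CuCl2·2H2O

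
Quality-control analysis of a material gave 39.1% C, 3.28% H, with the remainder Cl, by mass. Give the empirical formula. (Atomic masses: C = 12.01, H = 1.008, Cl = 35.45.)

Assume 100 g: 39.1 g C, 3.28 g H, 57.62 g Cl.
C: 39.1 g ÷ 12.01 g/mol = 3.256 mol
H: 3.28 g ÷ 1.008 g/mol = 3.254 mol
Cl: 57.62 g ÷ 35.45 g/mol = 1.625 mol
Divide by the smallest (1.625 mol Cl): C 2.003, H 2.002, Cl 1.000
Ratio ≈ 2:2:1, so the empirical formula is C2H2Cl

C2H2Cl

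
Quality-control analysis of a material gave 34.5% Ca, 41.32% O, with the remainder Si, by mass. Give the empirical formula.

CaO3Si

Assume 100 g: 34.5 g Ca, 41.32 g O, 24.18 g Si.
Ca: 34.5 g ÷ 40.08 g/mol = 0.8608 mol
O: 41.32 g ÷ 16.00 g/mol = 2.583 mol
Si: 24.18 g ÷ 28.09 g/mol = 0.8608 mol
Smallest is Ca at 0.8608 mol; normalising gives Ca 1.000, O 3.000, Si 1.000
≈ 1:3:1 → CaO3Si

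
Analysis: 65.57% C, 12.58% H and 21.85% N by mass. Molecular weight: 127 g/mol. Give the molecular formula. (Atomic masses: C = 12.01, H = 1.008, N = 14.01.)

C7H16N2

Assume 100 g: 65.57 g C, 12.58 g H, 21.85 g N.
Moles — C: 65.57 / 12.01 = 5.46 mol; H: 12.58 / 1.008 = 12.48 mol; N: 21.85 / 14.01 = 1.56 mol
Divide by the smallest (1.56 mol N): C 3.501, H 8.002, N 1.000
Scaling by 2: C 7.00, H 16.00, N 2.00 → C7H16N2
Empirical-formula mass = 128.22 g/mol
n = 127 / 128.22 = 0.99 ≈ 1
Molecular formula = empirical formula = C7H16N2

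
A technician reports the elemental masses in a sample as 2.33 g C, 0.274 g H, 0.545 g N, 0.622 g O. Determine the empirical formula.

C5H7NO

C: 2.33 g ÷ 12.01 g/mol = 0.194 mol
H: 0.274 g ÷ 1.008 g/mol = 0.2718 mol
N: 0.545 g ÷ 14.01 g/mol = 0.0389 mol
O: 0.622 g ÷ 16.00 g/mol = 0.03887 mol
Ratios (÷ 0.03887): C 4.990, H 6.992, N 1.001, O 1.000
Ratio ≈ 5:7:1:1, so the empirical formula is C5H7NO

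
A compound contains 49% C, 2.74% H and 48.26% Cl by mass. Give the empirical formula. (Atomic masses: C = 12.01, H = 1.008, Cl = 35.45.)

C3H2Cl

Assume 100 g: 49 g C, 2.74 g H, 48.26 g Cl.
Moles — C: 49 / 12.01 = 4.08 mol; H: 2.74 / 1.008 = 2.718 mol; Cl: 48.26 / 35.45 = 1.361 mol
Ratios (÷ 1.361): C 2.997, H 1.997, Cl 1.000
Ratio ≈ 3:2:1, so the empirical formula is C3H2Cl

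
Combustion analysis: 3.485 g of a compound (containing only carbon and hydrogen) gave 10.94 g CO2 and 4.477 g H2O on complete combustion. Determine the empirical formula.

CH2

mol C = 10.94 / 44.01 = 0.2486; mass C = 0.2486 × 12.01 = 2.985 g
mol H = 2 × (4.477 / 18.02) = 0.4969; mass H = 0.4969 × 1.008 = 0.5009 g
Ratios (÷ 0.2486): C 1.000, H 1.999
→ CH2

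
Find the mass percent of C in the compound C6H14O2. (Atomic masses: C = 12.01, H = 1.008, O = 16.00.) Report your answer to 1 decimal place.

Molar mass = 6(12.01) + 14(1.008) + 2(16.00) = 118.172 g/mol
Mass of C per mole = 6 × 12.01 = 72.060 g
% C = 72.060 / 118.172 × 100 = 61.0%

61.0%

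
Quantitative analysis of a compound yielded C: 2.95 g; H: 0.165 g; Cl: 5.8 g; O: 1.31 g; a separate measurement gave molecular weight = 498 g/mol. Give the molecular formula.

n(C) = 2.95/12.01 = 0.2456, n(H) = 0.165/1.008 = 0.1637, n(Cl) = 5.8/35.45 = 0.1636, n(O) = 1.31/16.00 = 0.08188
Smallest is O at 0.08188 mol; normalising gives C 3.000, H 1.999, Cl 1.998, O 1.000
Ratio ≈ 3:2:2:1, so the empirical formula is C3H2Cl2O
Empirical-formula mass = 124.95 g/mol
n = 498 / 124.95 = 3.99 ≈ 4
Molecular formula = (C3H2Cl2O)×4 = C12H8Cl8O4

C12H8Cl8O4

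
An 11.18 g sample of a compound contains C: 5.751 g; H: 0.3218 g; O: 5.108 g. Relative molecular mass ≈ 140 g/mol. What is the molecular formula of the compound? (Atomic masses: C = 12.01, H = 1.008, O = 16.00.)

C6H4O4

C: 5.751 g ÷ 12.01 g/mol = 0.4789 mol
H: 0.3218 g ÷ 1.008 g/mol = 0.3192 mol
O: 5.108 g ÷ 16.00 g/mol = 0.3192 mol
Smallest is H at 0.3192 mol; normalising gives C 1.500, H 1.000, O 1.000
Scaling by 2: C 3.00, H 2.00, O 2.00 → C3H2O2
Empirical-formula mass = 70.05 g/mol
n = 140 / 70.05 = 2.00 ≈ 2
Molecular formula = (C3H2O2)×2 = C6H4O4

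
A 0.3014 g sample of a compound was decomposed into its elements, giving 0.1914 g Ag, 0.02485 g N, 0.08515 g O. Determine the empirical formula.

Moles — Ag: 0.1914 / 107.87 = 0.001774 mol; N: 0.02485 / 14.01 = 0.001774 mol; O: 0.08515 / 16.00 = 0.005322 mol
Smallest is N at 0.001774 mol; normalising gives Ag 1.000, N 1.000, O 3.000
→ AgNO3

AgNO3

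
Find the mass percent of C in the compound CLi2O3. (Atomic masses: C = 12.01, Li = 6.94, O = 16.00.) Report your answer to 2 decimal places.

Molar mass = 1(12.01) + 2(6.94) + 3(16.00) = 73.890 g/mol
Mass of C per mole = 1 × 12.01 = 12.010 g
% C = 12.010 / 73.890 × 100 = 16.25%

16.25%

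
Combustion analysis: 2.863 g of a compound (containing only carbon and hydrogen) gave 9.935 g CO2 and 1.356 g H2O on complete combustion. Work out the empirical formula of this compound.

mol C = 9.935 / 44.01 = 0.2257; mass C = 0.2257 × 12.01 = 2.711 g
mol H = 2 × (1.356 / 18.02) = 0.1505; mass H = 0.1505 × 1.008 = 0.1517 g
Ratios (÷ 0.1505): C 1.500, H 1.000
Scaling by 2: C 3.00, H 2.00 → C3H2

C3H2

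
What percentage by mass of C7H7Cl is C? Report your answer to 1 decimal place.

Molar mass = 7(12.01) + 7(1.008) + 1(35.45) = 126.576 g/mol
Mass of C per mole = 7 × 12.01 = 84.070 g
% C = 84.070 / 126.576 × 100 = 66.4%

66.4%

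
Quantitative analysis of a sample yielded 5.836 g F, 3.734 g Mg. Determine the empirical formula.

n(F) = 5.836/19.00 = 0.3072, n(Mg) = 3.734/24.31 = 0.1536
Smallest is Mg at 0.1536 mol; normalising gives F 2.000, Mg 1.000
≈ 2:1 → F2Mg

F2Mg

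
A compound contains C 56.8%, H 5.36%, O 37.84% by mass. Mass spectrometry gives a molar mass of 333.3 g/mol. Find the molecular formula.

Assume 100 g: 56.8 g C, 5.36 g H, 37.84 g O.
Moles — C: 56.8 / 12.01 = 4.729 mol; H: 5.36 / 1.008 = 5.317 mol; O: 37.84 / 16.00 = 2.365 mol
Smallest is O at 2.365 mol; normalising gives C 2.000, H 2.248, O 1.000
Scaling by 4: C 8.00, H 8.99, O 4.00 → C8H9O4
Empirical-formula mass = 169.15 g/mol
n = 333.3 / 169.15 = 1.97 ≈ 2
Molecular formula = (C8H9O4)×2 = C16H18O8

C16H18O8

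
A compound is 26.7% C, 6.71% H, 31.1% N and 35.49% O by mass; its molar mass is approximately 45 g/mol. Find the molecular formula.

Assume 100 g: 26.7 g C, 6.71 g H, 31.1 g N, 35.49 g O.
C: 26.7 g ÷ 12.01 g/mol = 2.223 mol
H: 6.71 g ÷ 1.008 g/mol = 6.657 mol
N: 31.1 g ÷ 14.01 g/mol = 2.22 mol
O: 35.49 g ÷ 16.00 g/mol = 2.218 mol
Divide by the smallest (2.218 mol O): C 1.002, H 3.001, N 1.001, O 1.000
→ CH3NO
Empirical-formula mass = 45.04 g/mol
n = 45 / 45.04 = 1.00 ≈ 1
Molecular formula = empirical formula = CH3NO

CH3NO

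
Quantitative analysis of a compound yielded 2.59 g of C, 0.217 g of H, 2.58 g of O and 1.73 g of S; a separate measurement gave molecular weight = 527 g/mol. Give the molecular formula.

Moles — C: 2.59 / 12.01 = 0.2157 mol; H: 0.217 / 1.008 = 0.2153 mol; O: 2.58 / 16.00 = 0.1613 mol; S: 1.73 / 32.07 = 0.05394 mol
Divide by the smallest (0.05394 mol S): C 3.998, H 3.991, O 2.989, S 1.000
Ratio ≈ 4:4:3:1, so the empirical formula is C4H4O3S
Empirical-formula mass = 132.14 g/mol
n = 527 / 132.14 = 3.99 ≈ 4
Molecular formula = (C4H4O3S)×4 = C16H16O12S4

C16H16O12S4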